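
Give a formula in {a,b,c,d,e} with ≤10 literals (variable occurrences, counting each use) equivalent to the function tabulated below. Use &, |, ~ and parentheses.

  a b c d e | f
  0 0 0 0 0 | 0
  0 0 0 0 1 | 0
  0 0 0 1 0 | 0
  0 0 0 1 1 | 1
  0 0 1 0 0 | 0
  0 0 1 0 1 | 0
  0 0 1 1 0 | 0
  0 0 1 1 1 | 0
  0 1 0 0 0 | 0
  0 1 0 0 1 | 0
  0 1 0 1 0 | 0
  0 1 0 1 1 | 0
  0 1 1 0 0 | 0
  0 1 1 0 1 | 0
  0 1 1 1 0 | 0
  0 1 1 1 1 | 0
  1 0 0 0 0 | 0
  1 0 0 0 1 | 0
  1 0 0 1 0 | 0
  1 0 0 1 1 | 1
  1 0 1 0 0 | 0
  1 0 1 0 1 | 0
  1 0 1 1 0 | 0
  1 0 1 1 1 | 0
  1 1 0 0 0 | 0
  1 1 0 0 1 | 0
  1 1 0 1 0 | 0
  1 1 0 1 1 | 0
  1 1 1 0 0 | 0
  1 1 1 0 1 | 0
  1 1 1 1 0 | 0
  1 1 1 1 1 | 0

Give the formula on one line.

  ~c = 11110000111100001111000011110000
  (d & a) = 00000000000000000011001100110011
  ((d & a) | e) = 01010101010101010111011101110111
  (~c & ((d & a) | e)) = 01010000010100000111000001110000
  (e & d) = 00010001000100010001000100010001
  ((~c & ((d & a) | e)) & (e & d)) = 00010000000100000001000000010000
  ~b = 11111111000000001111111100000000
  (((~c & ((d & a) | e)) & (e & d)) & ~b) = 00010000000000000001000000000000

(((~c & ((d & a) | e)) & (e & d)) & ~b)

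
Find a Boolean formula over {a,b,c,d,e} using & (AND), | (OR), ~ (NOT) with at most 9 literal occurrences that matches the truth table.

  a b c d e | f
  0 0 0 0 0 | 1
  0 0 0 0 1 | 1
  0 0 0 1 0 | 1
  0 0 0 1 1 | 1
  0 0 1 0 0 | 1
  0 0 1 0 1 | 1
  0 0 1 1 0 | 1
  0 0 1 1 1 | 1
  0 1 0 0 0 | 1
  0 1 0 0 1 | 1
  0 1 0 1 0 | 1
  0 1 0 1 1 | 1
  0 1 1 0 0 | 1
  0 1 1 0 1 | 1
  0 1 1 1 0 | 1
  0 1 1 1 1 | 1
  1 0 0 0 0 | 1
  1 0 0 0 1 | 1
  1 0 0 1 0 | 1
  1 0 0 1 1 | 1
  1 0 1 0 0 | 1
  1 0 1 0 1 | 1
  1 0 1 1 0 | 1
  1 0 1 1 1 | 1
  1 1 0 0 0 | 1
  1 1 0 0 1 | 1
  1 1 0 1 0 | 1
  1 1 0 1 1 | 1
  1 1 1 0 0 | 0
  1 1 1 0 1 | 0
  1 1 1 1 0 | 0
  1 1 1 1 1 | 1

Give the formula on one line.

(((~b | ~a) | ((~a | e) & (a & (~e | d)))) | ~c)

  ~b = 11111111000000001111111100000000
  ~a = 11111111111111110000000000000000
  (~b | ~a) = 11111111111111111111111100000000
  (~a | e) = 11111111111111110101010101010101
  ~e = 10101010101010101010101010101010
  (~e | d) = 10111011101110111011101110111011
  (a & (~e | d)) = 00000000000000001011101110111011
  ((~a | e) & (a & (~e | d))) = 00000000000000000001000100010001
  ((~b | ~a) | ((~a | e) & (a & (~e | d)))) = 11111111111111111111111100010001
  ~c = 11110000111100001111000011110000
  (((~b | ~a) | ((~a | e) & (a & (~e | d)))) | ~c) = 11111111111111111111111111110001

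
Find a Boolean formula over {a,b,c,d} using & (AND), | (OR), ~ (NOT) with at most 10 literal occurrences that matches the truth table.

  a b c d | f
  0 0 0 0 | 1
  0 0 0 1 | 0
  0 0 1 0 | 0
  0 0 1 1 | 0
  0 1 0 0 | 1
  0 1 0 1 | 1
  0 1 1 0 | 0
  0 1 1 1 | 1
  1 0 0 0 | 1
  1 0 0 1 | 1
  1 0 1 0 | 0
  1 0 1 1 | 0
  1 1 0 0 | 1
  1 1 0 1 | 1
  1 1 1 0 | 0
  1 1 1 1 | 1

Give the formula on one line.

  ~a = 1111111100000000
  ~c = 1100110011001100
  (~a | ~c) = 1111111111001100
  (b | (~a | ~c)) = 1111111111001111
  (b | a) = 0000111111111111
  (d & (b | a)) = 0000010101010101
  ~d = 1010101010101010
  (~c & ~d) = 1000100010001000
  ((d & (b | a)) | (~c & ~d)) = 1000110111011101
  ((b | (~a | ~c)) & ((d & (b | a)) | (~c & ~d))) = 1000110111001101

((b | (~a | ~c)) & ((d & (b | a)) | (~c & ~d)))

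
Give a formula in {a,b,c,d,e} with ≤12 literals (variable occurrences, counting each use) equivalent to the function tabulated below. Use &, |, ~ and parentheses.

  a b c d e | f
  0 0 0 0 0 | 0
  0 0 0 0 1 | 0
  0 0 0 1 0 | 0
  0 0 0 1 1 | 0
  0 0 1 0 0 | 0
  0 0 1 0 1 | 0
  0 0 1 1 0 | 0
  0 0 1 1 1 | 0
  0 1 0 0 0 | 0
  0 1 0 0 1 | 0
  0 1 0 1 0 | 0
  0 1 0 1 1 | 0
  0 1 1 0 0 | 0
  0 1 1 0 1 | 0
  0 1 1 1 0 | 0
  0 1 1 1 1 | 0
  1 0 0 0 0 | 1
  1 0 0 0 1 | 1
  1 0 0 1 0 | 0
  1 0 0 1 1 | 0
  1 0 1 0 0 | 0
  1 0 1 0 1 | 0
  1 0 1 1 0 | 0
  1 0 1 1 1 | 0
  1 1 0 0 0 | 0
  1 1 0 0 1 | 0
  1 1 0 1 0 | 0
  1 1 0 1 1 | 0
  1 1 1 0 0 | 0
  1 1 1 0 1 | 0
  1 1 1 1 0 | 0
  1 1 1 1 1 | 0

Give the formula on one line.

  ~d = 11001100110011001100110011001100
  ~b = 11111111000000001111111100000000
  (~d & ~b) = 11001100000000001100110000000000
  (c | a) = 00001111000011111111111111111111
  ((~d & ~b) & (c | a)) = 00001100000000001100110000000000
  (((~d & ~b) & (c | a)) | b) = 00001100111111111100110011111111
  ~c = 11110000111100001111000011110000
  (~b | d) = 11111111001100111111111100110011
  (~c & (~b | d)) = 11110000001100001111000000110000
  ((((~d & ~b) & (c | a)) | b) & (~c & (~b | d))) = 00000000001100001100000000110000
  (((((~d & ~b) & (c | a)) | b) & (~c & (~b | d))) & ~b) = 00000000000000001100000000000000

(((((~d & ~b) & (c | a)) | b) & (~c & (~b | d))) & ~b)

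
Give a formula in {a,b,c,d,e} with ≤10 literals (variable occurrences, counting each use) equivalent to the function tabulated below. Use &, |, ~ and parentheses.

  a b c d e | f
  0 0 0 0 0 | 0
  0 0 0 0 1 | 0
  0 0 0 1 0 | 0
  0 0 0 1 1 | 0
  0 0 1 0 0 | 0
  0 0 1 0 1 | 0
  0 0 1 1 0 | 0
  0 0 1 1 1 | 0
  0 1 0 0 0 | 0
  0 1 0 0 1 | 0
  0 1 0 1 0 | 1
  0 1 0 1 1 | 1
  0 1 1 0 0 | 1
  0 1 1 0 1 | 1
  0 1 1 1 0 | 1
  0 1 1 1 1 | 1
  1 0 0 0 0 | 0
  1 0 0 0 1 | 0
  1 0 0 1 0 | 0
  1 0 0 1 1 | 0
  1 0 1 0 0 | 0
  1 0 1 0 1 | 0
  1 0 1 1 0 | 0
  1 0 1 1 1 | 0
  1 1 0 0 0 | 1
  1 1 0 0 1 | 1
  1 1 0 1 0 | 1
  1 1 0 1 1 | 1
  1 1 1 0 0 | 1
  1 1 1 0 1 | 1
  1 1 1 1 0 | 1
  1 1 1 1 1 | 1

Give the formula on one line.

(((~b | d) | ((c | a) & (c | ~d))) & b)

  ~b = 11111111000000001111111100000000
  (~b | d) = 11111111001100111111111100110011
  (c | a) = 00001111000011111111111111111111
  ~d = 11001100110011001100110011001100
  (c | ~d) = 11001111110011111100111111001111
  ((c | a) & (c | ~d)) = 00001111000011111100111111001111
  ((~b | d) | ((c | a) & (c | ~d))) = 11111111001111111111111111111111
  (((~b | d) | ((c | a) & (c | ~d))) & b) = 00000000001111110000000011111111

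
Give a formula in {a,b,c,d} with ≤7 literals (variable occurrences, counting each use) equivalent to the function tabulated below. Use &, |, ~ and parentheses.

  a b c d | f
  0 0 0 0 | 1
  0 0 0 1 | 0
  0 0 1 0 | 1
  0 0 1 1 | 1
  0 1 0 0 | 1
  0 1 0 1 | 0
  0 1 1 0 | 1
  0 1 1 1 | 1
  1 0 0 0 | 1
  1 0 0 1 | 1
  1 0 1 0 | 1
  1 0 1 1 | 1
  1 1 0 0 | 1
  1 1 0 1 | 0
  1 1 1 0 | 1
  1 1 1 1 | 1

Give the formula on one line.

(~d | (c | (~b & a)))

  ~d = 1010101010101010
  ~b = 1111000011110000
  (~b & a) = 0000000011110000
  (c | (~b & a)) = 0011001111110011
  (~d | (c | (~b & a))) = 1011101111111011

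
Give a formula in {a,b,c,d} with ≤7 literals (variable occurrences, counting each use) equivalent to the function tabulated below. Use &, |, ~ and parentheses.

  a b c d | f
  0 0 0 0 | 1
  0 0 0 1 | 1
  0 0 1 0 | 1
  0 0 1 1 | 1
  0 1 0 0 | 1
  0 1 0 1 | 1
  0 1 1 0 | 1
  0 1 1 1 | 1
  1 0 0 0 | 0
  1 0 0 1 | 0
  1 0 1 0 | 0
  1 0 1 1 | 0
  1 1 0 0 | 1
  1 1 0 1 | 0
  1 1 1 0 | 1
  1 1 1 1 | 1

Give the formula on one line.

  ~d = 1010101010101010
  (~d | c) = 1011101110111011
  (b & (~d | c)) = 0000101100001011
  (a & (b & (~d | c))) = 0000000000001011
  ~a = 1111111100000000
  ((a & (b & (~d | c))) | ~a) = 1111111100001011

((a & (b & (~d | c))) | ~a)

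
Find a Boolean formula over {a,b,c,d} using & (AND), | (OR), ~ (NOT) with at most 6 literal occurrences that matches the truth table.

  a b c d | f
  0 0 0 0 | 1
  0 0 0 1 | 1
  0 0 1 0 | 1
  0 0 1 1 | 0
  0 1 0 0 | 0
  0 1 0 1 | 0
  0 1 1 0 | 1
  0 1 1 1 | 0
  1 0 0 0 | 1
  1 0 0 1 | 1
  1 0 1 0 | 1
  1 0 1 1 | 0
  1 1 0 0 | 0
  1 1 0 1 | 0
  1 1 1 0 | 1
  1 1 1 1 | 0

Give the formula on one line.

  ~d = 1010101010101010
  (~d & c) = 0010001000100010
  ~b = 1111000011110000
  ~c = 1100110011001100
  (~b & ~c) = 1100000011000000
  ((~d & c) | (~b & ~c)) = 1110001011100010

((~d & c) | (~b & ~c))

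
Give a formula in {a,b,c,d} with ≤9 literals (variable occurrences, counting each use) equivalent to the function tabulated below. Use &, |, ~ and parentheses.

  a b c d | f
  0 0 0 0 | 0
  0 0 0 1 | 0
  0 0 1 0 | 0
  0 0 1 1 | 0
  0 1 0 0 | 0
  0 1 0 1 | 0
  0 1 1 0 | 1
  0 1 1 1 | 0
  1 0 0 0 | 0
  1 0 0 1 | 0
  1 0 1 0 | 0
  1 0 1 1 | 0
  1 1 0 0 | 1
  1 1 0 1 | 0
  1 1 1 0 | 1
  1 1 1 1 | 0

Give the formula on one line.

  (b & c) = 0000001100000011
  ~d = 1010101010101010
  ((b & c) & ~d) = 0000001000000010
  (b & a) = 0000000000001111
  ~c = 1100110011001100
  ((b & a) & ~c) = 0000000000001100
  ~b = 1111000011110000
  (~d | ~b) = 1111101011111010
  (((b & a) & ~c) & (~d | ~b)) = 0000000000001000
  (((b & c) & ~d) | (((b & a) & ~c) & (~d | ~b))) = 0000001000001010

(((b & c) & ~d) | (((b & a) & ~c) & (~d | ~b)))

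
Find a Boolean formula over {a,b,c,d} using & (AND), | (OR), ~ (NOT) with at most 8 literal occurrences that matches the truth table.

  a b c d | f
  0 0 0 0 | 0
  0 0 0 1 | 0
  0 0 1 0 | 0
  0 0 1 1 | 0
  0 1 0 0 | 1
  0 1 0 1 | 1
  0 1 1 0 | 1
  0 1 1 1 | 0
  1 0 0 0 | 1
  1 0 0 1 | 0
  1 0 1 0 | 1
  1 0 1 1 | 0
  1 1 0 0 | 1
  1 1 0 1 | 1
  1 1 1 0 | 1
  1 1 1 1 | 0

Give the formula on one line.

((b & ~c) | (((b | ~d) & (b | a)) & ~d))

  ~c = 1100110011001100
  (b & ~c) = 0000110000001100
  ~d = 1010101010101010
  (b | ~d) = 1010111110101111
  (b | a) = 0000111111111111
  ((b | ~d) & (b | a)) = 0000111110101111
  (((b | ~d) & (b | a)) & ~d) = 0000101010101010
  ((b & ~c) | (((b | ~d) & (b | a)) & ~d)) = 0000111010101110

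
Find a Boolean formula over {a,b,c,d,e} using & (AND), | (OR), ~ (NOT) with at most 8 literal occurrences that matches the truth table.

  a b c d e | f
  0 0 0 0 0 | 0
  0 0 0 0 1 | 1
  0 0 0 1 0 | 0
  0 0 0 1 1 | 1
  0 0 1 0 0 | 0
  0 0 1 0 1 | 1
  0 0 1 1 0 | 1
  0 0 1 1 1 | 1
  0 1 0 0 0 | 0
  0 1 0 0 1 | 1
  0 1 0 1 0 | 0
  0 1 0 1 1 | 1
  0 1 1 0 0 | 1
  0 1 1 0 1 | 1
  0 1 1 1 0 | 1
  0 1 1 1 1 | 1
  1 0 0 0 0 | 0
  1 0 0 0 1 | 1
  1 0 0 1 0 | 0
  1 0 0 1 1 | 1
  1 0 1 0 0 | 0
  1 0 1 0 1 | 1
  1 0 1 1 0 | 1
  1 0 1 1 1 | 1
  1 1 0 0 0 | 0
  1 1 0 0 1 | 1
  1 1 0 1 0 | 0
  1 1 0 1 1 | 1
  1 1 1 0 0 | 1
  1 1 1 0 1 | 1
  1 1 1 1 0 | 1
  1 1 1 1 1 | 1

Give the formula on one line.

  (b & c) = 00000000000011110000000000001111
  (d | e) = 01110111011101110111011101110111
  (e | c) = 01011111010111110101111101011111
  ((d | e) & (e | c)) = 01010111010101110101011101010111
  ((b & c) | ((d | e) & (e | c))) = 01010111010111110101011101011111

((b & c) | ((d | e) & (e | c)))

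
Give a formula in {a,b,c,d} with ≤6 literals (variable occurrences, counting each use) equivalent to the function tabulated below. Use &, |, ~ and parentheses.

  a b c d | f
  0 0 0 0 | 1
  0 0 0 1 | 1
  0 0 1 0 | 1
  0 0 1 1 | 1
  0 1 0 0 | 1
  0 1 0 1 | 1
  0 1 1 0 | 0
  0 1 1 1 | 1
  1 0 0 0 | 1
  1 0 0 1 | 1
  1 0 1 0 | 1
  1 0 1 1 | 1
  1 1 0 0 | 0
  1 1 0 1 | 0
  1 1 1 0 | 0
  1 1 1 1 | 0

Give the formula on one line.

  ~c = 1100110011001100
  (d | ~c) = 1101110111011101
  ~a = 1111111100000000
  ((d | ~c) & ~a) = 1101110100000000
  ~b = 1111000011110000
  (((d | ~c) & ~a) | ~b) = 1111110111110000

(((d | ~c) & ~a) | ~b)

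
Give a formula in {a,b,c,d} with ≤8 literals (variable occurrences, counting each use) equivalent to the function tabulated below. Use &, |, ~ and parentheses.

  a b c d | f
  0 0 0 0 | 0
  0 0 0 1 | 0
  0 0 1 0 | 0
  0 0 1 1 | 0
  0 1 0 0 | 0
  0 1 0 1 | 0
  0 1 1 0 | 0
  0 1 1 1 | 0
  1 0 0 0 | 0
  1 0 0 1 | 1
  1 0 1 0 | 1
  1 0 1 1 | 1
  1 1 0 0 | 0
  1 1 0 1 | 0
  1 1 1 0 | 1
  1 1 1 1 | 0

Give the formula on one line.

((d | c) & (a & (~b | ~d)))

  (d | c) = 0111011101110111
  ~b = 1111000011110000
  ~d = 1010101010101010
  (~b | ~d) = 1111101011111010
  (a & (~b | ~d)) = 0000000011111010
  ((d | c) & (a & (~b | ~d))) = 0000000001110010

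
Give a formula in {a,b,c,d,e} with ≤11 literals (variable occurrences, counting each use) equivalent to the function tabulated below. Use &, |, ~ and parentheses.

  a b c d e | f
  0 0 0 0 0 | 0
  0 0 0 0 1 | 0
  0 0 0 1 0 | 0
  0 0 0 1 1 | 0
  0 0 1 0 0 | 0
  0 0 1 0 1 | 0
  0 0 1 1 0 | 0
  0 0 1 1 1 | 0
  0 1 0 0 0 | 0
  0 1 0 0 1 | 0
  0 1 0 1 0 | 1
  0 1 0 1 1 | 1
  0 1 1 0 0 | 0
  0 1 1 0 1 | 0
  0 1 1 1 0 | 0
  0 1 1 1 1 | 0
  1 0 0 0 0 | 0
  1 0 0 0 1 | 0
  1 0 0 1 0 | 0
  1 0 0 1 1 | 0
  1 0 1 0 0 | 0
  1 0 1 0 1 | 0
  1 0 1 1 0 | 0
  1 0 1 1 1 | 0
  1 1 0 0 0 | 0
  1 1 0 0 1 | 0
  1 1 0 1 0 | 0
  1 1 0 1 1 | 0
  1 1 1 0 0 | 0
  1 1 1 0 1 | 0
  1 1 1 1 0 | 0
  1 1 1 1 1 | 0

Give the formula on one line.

  ~a = 11111111111111110000000000000000
  ~e = 10101010101010101010101010101010
  ~d = 11001100110011001100110011001100
  (~e & ~d) = 10001000100010001000100010001000
  (~a | (~e & ~d)) = 11111111111111111000100010001000
  (b | c) = 00001111111111110000111111111111
  ((~a | (~e & ~d)) & (b | c)) = 00001111111111110000100010001000
  ~c = 11110000111100001111000011110000
  (~c & d) = 00110000001100000011000000110000
  ((~c & d) & ~a) = 00110000001100000000000000000000
  (((~a | (~e & ~d)) & (b | c)) & ((~c & d) & ~a)) = 00000000001100000000000000000000

(((~a | (~e & ~d)) & (b | c)) & ((~c & d) & ~a))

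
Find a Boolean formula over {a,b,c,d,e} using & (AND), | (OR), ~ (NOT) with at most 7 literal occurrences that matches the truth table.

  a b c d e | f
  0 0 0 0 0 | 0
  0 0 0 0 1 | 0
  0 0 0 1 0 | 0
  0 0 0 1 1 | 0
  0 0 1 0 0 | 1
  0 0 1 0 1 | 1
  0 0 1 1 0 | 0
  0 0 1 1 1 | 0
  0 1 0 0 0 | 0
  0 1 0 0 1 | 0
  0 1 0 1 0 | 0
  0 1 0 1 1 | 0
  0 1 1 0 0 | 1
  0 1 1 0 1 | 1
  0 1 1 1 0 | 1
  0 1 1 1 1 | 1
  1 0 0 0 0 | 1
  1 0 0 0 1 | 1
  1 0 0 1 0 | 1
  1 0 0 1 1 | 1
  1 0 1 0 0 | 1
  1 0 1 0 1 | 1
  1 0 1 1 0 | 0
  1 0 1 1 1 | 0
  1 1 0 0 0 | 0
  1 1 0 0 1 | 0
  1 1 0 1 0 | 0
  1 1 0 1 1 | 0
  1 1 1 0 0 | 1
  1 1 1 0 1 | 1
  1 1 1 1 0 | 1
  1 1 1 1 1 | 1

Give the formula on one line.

((c & (b | ~d)) | (a & (~c & (c | ~b))))

  ~d = 11001100110011001100110011001100
  (b | ~d) = 11001100111111111100110011111111
  (c & (b | ~d)) = 00001100000011110000110000001111
  ~c = 11110000111100001111000011110000
  ~b = 11111111000000001111111100000000
  (c | ~b) = 11111111000011111111111100001111
  (~c & (c | ~b)) = 11110000000000001111000000000000
  (a & (~c & (c | ~b))) = 00000000000000001111000000000000
  ((c & (b | ~d)) | (a & (~c & (c | ~b)))) = 00001100000011111111110000001111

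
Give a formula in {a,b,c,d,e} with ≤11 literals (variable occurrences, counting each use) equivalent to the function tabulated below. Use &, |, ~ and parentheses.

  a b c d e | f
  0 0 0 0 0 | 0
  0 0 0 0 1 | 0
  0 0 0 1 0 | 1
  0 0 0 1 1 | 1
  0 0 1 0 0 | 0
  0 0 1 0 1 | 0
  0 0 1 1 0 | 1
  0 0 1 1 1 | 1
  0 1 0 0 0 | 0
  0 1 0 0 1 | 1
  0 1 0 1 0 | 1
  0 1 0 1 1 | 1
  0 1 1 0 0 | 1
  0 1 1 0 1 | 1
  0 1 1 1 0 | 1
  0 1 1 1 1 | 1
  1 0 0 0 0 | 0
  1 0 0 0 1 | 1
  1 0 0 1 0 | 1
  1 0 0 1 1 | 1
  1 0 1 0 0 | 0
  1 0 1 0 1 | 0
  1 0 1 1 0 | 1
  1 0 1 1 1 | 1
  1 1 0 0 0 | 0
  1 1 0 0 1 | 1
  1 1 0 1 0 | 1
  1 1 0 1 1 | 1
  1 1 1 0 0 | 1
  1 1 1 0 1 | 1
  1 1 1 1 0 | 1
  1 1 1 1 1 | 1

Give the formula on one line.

(((~c & (b | a)) & (e | (~b & ~a))) | (d | (c & b)))

  ~c = 11110000111100001111000011110000
  (b | a) = 00000000111111111111111111111111
  (~c & (b | a)) = 00000000111100001111000011110000
  ~b = 11111111000000001111111100000000
  ~a = 11111111111111110000000000000000
  (~b & ~a) = 11111111000000000000000000000000
  (e | (~b & ~a)) = 11111111010101010101010101010101
  ((~c & (b | a)) & (e | (~b & ~a))) = 00000000010100000101000001010000
  (c & b) = 00000000000011110000000000001111
  (d | (c & b)) = 00110011001111110011001100111111
  (((~c & (b | a)) & (e | (~b & ~a))) | (d | (c & b))) = 00110011011111110111001101111111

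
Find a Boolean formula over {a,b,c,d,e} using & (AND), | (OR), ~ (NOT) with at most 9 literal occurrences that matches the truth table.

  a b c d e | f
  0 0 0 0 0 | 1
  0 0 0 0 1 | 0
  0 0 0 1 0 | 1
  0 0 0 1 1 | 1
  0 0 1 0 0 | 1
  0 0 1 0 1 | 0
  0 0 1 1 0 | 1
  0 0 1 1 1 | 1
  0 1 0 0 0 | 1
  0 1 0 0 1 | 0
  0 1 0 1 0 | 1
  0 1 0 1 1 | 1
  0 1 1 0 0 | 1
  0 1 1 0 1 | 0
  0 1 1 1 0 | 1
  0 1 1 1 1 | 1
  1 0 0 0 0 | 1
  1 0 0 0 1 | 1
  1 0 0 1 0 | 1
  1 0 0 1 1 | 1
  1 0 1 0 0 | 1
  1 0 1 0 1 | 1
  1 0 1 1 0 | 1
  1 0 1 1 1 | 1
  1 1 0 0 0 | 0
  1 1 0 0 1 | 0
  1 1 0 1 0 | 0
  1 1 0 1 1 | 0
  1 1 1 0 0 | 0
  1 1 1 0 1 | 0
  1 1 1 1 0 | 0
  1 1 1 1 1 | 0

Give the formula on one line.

  ~b = 11111111000000001111111100000000
  (~b & a) = 00000000000000001111111100000000
  ~a = 11111111111111110000000000000000
  (~a & d) = 00110011001100110000000000000000
  (e | ~a) = 11111111111111110101010101010101
  ~e = 10101010101010101010101010101010
  ((e | ~a) & ~e) = 10101010101010100000000000000000
  ((~a & d) | ((e | ~a) & ~e)) = 10111011101110110000000000000000
  ((~b & a) | ((~a & d) | ((e | ~a) & ~e))) = 10111011101110111111111100000000

((~b & a) | ((~a & d) | ((e | ~a) & ~e)))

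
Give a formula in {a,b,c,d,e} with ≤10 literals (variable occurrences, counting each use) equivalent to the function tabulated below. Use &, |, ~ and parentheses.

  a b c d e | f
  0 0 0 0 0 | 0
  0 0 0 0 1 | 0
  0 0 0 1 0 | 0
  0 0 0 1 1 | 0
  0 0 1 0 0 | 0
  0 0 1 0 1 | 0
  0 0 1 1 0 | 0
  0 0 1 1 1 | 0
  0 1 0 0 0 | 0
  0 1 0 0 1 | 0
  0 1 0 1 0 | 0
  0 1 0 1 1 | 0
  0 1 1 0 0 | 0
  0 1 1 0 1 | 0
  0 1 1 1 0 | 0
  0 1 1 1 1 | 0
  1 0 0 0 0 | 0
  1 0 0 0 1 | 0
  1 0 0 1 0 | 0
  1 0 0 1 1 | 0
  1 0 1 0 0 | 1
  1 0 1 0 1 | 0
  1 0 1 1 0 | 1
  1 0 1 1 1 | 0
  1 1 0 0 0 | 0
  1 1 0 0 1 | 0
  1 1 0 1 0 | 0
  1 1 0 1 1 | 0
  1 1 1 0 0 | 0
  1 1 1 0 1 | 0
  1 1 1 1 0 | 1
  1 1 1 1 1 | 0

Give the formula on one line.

  ~d = 11001100110011001100110011001100
  ~b = 11111111000000001111111100000000
  (d | ~b) = 11111111001100111111111100110011
  ((d | ~b) | e) = 11111111011101111111111101110111
  (~d & ((d | ~b) | e)) = 11001100010001001100110001000100
  (a & (~d & ((d | ~b) | e))) = 00000000000000001100110001000100
  (d | (a & (~d & ((d | ~b) | e)))) = 00110011001100111111111101110111
  ((d | (a & (~d & ((d | ~b) | e)))) & a) = 00000000000000001111111101110111
  ~e = 10101010101010101010101010101010
  (c & ~e) = 00001010000010100000101000001010
  (((d | (a & (~d & ((d | ~b) | e)))) & a) & (c & ~e)) = 00000000000000000000101000000010

(((d | (a & (~d & ((d | ~b) | e)))) & a) & (c & ~e))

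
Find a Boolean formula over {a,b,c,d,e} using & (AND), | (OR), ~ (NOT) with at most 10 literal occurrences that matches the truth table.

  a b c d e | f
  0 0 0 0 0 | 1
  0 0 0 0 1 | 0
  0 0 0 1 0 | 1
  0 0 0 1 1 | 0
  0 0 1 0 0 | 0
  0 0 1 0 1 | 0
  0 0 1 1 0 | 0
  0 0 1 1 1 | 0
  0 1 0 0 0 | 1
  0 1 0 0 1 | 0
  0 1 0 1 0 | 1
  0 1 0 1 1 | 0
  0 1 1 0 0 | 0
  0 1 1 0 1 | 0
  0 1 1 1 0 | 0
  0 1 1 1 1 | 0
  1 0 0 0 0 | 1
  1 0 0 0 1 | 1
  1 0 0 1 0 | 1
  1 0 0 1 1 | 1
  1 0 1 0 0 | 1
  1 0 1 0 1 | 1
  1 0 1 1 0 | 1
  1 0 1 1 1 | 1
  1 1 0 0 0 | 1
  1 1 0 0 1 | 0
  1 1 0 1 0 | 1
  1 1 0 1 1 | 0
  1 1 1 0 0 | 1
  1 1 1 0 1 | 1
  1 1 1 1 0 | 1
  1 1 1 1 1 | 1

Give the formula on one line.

(((~b & (b | a)) | (c | ~e)) & ((c & a) | ~c))

  ~b = 11111111000000001111111100000000
  (b | a) = 00000000111111111111111111111111
  (~b & (b | a)) = 00000000000000001111111100000000
  ~e = 10101010101010101010101010101010
  (c | ~e) = 10101111101011111010111110101111
  ((~b & (b | a)) | (c | ~e)) = 10101111101011111111111110101111
  (c & a) = 00000000000000000000111100001111
  ~c = 11110000111100001111000011110000
  ((c & a) | ~c) = 11110000111100001111111111111111
  (((~b & (b | a)) | (c | ~e)) & ((c & a) | ~c)) = 10100000101000001111111110101111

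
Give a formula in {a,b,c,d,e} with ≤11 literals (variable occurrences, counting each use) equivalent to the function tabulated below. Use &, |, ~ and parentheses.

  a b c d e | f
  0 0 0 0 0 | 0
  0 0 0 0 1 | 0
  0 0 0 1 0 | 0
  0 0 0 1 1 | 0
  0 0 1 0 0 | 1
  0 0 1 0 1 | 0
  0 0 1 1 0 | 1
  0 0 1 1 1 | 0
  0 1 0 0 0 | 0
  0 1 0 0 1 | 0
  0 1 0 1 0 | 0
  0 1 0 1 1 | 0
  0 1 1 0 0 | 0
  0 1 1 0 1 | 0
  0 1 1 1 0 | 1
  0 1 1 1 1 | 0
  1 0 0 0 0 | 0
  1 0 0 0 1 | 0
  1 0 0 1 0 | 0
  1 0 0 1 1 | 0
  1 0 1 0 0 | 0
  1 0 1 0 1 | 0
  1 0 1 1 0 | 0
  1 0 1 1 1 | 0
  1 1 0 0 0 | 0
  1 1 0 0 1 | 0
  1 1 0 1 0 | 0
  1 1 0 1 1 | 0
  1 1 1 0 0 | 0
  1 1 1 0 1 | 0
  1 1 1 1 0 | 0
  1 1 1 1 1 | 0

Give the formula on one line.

  ~e = 10101010101010101010101010101010
  ~b = 11111111000000001111111100000000
  (d | ~b) = 11111111001100111111111100110011
  (c & (d | ~b)) = 00001111000000110000111100000011
  (~e & (c & (d | ~b))) = 00001010000000100000101000000010
  ~a = 11111111111111110000000000000000
  (c & ~a) = 00001111000011110000000000000000
  ~d = 11001100110011001100110011001100
  (b & ~d) = 00000000110011000000000011001100
  ((c & ~a) | (b & ~d)) = 00001111110011110000000011001100
  ((~e & (c & (d | ~b))) & ((c & ~a) | (b & ~d))) = 00001010000000100000000000000000

((~e & (c & (d | ~b))) & ((c & ~a) | (b & ~d)))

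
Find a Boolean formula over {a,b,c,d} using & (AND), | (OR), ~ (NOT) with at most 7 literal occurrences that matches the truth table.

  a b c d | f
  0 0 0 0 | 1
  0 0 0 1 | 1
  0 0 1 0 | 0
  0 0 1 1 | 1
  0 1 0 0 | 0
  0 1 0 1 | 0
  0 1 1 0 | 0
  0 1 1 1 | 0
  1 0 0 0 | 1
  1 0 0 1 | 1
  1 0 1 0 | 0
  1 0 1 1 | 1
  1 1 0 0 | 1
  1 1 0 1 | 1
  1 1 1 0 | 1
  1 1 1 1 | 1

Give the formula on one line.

(((~c | d) | b) & (a | ~b))

  ~c = 1100110011001100
  (~c | d) = 1101110111011101
  ((~c | d) | b) = 1101111111011111
  ~b = 1111000011110000
  (a | ~b) = 1111000011111111
  (((~c | d) | b) & (a | ~b)) = 1101000011011111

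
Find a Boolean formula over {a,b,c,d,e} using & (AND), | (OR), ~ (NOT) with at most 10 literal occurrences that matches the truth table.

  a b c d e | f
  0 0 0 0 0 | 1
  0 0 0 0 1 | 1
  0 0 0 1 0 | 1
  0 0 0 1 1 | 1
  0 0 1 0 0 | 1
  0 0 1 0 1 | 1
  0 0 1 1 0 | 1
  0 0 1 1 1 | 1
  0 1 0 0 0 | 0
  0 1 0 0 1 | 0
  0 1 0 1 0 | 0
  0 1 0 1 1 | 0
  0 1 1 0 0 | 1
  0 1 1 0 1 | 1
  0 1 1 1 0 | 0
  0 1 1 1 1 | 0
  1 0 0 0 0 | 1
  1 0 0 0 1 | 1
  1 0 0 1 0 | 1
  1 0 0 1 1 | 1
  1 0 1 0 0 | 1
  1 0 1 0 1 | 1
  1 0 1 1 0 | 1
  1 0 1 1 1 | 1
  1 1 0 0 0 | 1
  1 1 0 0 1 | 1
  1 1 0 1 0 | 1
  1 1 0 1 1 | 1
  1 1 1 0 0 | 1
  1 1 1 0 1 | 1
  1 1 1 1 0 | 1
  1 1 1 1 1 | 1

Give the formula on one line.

  ~d = 11001100110011001100110011001100
  ~c = 11110000111100001111000011110000
  (d & ~c) = 00110000001100000011000000110000
  (c | (d & ~c)) = 00111111001111110011111100111111
  (~d & (c | (d & ~c))) = 00001100000011000000110000001100
  ~b = 11111111000000001111111100000000
  ((~d & (c | (d & ~c))) | ~b) = 11111111000011001111111100001100
  (~b | a) = 11111111000000001111111111111111
  (((~d & (c | (d & ~c))) | ~b) | (~b | a)) = 11111111000011001111111111111111

(((~d & (c | (d & ~c))) | ~b) | (~b | a))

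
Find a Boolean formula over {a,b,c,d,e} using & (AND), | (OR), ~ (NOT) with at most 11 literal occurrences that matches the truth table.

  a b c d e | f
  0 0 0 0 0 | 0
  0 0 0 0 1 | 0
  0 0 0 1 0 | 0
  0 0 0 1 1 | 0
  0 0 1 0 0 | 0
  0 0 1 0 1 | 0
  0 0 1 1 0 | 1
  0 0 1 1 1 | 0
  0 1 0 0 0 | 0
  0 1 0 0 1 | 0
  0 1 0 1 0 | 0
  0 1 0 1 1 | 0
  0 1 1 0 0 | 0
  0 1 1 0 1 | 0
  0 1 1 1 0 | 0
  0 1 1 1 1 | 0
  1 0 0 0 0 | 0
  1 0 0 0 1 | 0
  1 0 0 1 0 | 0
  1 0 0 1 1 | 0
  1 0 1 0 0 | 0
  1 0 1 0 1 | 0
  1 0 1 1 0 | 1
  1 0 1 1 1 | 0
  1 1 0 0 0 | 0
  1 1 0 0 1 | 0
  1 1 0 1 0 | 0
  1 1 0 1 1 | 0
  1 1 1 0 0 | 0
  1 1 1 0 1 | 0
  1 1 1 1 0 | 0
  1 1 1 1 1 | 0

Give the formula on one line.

  ~e = 10101010101010101010101010101010
  (d & c) = 00000011000000110000001100000011
  (e | (d & c)) = 01010111010101110101011101010111
  (~e & (e | (d & c))) = 00000010000000100000001000000010
  (d & b) = 00000000001100110000000000110011
  ((~e & (e | (d & c))) | (d & b)) = 00000010001100110000001000110011
  ~b = 11111111000000001111111100000000
  (~b & d) = 00110011000000000011001100000000
  (((~e & (e | (d & c))) | (d & b)) & (~b & d)) = 00000010000000000000001000000000

(((~e & (e | (d & c))) | (d & b)) & (~b & d))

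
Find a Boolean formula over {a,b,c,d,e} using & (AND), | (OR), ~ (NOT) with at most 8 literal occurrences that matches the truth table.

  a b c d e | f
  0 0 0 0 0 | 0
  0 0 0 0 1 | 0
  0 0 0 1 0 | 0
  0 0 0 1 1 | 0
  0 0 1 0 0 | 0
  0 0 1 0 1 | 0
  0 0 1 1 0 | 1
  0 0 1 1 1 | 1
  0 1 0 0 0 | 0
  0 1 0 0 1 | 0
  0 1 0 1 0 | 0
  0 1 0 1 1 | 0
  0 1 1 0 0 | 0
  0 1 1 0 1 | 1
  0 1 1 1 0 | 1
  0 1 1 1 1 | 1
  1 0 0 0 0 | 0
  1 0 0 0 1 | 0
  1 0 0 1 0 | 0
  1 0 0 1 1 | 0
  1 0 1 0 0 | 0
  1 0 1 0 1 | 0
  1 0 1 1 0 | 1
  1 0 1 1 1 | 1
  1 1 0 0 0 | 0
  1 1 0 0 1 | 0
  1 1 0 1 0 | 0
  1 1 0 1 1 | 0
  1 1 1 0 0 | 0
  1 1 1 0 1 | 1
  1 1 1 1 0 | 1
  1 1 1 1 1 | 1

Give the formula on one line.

  ~e = 10101010101010101010101010101010
  (d | c) = 00111111001111110011111100111111
  (~e & (d | c)) = 00101010001010100010101000101010
  ((~e & (d | c)) | b) = 00101010111111110010101011111111
  (e & ((~e & (d | c)) | b)) = 00000000010101010000000001010101
  ((e & ((~e & (d | c)) | b)) | d) = 00110011011101110011001101110111
  (c & ((e & ((~e & (d | c)) | b)) | d)) = 00000011000001110000001100000111

(c & ((e & ((~e & (d | c)) | b)) | d))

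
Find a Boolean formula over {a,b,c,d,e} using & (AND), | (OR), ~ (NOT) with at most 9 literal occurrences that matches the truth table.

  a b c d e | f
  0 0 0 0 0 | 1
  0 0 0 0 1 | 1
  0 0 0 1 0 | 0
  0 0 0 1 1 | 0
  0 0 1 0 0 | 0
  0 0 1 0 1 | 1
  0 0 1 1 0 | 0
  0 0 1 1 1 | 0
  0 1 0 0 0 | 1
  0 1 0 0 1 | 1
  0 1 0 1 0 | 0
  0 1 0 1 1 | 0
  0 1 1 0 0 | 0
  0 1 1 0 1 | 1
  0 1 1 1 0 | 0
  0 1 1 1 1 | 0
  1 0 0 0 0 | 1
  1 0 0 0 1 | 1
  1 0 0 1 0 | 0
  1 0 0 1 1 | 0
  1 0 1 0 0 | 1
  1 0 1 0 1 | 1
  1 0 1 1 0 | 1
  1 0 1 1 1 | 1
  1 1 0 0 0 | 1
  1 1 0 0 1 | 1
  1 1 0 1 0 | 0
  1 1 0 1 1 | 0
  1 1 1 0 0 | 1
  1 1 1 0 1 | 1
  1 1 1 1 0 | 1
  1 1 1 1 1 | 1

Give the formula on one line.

  ~d = 11001100110011001100110011001100
  (a & c) = 00000000000000000000111100001111
  (~d | (a & c)) = 11001100110011001100111111001111
  (c & (~d | (a & c))) = 00001100000011000000111100001111
  (d | a) = 00110011001100111111111111111111
  ((d | a) | e) = 01110111011101111111111111111111
  ((c & (~d | (a & c))) & ((d | a) | e)) = 00000100000001000000111100001111
  ~c = 11110000111100001111000011110000
  (~c & ~d) = 11000000110000001100000011000000
  (((c & (~d | (a & c))) & ((d | a) | e)) | (~c & ~d)) = 11000100110001001100111111001111

(((c & (~d | (a & c))) & ((d | a) | e)) | (~c & ~d))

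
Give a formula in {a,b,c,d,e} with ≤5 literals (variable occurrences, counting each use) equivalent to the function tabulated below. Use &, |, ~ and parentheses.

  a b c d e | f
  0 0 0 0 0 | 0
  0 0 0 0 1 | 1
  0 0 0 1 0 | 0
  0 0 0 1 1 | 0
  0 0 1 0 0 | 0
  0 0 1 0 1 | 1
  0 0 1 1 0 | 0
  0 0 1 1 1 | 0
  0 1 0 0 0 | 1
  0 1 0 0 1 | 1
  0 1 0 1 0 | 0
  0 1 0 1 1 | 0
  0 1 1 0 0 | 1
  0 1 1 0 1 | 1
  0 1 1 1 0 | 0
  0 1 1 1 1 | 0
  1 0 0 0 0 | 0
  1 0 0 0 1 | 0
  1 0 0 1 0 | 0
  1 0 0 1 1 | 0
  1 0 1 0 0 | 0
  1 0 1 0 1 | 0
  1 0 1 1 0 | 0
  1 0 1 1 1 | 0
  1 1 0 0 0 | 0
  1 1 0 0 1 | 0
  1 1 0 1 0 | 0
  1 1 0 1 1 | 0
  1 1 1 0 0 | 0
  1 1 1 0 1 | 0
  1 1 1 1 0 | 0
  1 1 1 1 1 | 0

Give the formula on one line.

((e | b) & (~a & ~d))

  (e | b) = 01010101111111110101010111111111
  ~a = 11111111111111110000000000000000
  ~d = 11001100110011001100110011001100
  (~a & ~d) = 11001100110011000000000000000000
  ((e | b) & (~a & ~d)) = 01000100110011000000000000000000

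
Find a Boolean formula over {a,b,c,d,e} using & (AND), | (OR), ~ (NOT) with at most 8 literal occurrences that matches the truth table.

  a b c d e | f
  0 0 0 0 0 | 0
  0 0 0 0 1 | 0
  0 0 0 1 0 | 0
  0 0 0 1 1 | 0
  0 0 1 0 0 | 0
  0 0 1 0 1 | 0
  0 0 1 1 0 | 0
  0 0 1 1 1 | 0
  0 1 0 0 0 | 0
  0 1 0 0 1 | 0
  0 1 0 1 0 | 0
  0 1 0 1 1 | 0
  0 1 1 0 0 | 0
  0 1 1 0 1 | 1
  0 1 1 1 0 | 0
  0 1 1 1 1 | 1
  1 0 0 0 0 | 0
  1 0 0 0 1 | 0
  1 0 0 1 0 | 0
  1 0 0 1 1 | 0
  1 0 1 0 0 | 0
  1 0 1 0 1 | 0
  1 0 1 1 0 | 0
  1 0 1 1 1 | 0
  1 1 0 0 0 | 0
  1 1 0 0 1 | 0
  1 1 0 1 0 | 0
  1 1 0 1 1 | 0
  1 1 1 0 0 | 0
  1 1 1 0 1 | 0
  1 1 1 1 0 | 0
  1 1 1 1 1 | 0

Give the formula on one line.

((((~e & (~a | d)) | c) & ~a) & (b & e))

  ~e = 10101010101010101010101010101010
  ~a = 11111111111111110000000000000000
  (~a | d) = 11111111111111110011001100110011
  (~e & (~a | d)) = 10101010101010100010001000100010
  ((~e & (~a | d)) | c) = 10101111101011110010111100101111
  (((~e & (~a | d)) | c) & ~a) = 10101111101011110000000000000000
  (b & e) = 00000000010101010000000001010101
  ((((~e & (~a | d)) | c) & ~a) & (b & e)) = 00000000000001010000000000000000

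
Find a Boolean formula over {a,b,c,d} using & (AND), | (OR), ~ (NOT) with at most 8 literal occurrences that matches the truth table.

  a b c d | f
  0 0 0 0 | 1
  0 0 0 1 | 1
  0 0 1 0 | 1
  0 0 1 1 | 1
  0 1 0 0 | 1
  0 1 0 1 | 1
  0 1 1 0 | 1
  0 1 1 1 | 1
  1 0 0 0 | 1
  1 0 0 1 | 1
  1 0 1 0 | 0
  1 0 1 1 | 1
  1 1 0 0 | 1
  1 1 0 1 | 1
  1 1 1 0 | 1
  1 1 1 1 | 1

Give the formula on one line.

(((d | ~c) | b) | (c & ~a))

  ~c = 1100110011001100
  (d | ~c) = 1101110111011101
  ((d | ~c) | b) = 1101111111011111
  ~a = 1111111100000000
  (c & ~a) = 0011001100000000
  (((d | ~c) | b) | (c & ~a)) = 1111111111011111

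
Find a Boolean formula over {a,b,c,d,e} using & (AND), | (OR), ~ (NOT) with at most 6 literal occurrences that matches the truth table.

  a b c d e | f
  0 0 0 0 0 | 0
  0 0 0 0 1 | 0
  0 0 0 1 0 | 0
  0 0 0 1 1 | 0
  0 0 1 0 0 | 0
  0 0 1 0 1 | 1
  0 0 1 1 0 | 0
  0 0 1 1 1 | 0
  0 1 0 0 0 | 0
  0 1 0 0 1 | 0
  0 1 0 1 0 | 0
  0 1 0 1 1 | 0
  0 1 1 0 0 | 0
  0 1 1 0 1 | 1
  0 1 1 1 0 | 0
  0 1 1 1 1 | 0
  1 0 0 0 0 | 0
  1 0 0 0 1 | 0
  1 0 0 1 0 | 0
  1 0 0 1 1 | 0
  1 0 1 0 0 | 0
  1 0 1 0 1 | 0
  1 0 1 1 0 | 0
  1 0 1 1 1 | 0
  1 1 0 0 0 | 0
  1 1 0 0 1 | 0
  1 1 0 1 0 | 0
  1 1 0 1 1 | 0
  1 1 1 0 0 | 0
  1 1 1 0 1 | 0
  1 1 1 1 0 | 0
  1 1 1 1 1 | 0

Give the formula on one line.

((e & ~a) & (c & ~d))

  ~a = 11111111111111110000000000000000
  (e & ~a) = 01010101010101010000000000000000
  ~d = 11001100110011001100110011001100
  (c & ~d) = 00001100000011000000110000001100
  ((e & ~a) & (c & ~d)) = 00000100000001000000000000000000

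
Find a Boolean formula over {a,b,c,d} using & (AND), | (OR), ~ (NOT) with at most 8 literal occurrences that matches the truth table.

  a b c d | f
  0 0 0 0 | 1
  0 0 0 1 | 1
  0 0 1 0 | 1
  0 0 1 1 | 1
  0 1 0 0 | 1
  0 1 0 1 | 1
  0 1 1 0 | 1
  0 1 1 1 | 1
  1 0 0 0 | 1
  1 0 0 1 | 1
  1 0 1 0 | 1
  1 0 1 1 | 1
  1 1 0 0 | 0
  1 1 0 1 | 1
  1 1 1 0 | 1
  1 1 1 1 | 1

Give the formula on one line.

  ~c = 1100110011001100
  (d & ~c) = 0100010001000100
  ~b = 1111000011110000
  (~c & ~b) = 1100000011000000
  ~a = 1111111100000000
  ((~c & ~b) | ~a) = 1111111111000000
  ((d & ~c) | ((~c & ~b) | ~a)) = 1111111111000100
  (c | ((d & ~c) | ((~c & ~b) | ~a))) = 1111111111110111

(c | ((d & ~c) | ((~c & ~b) | ~a)))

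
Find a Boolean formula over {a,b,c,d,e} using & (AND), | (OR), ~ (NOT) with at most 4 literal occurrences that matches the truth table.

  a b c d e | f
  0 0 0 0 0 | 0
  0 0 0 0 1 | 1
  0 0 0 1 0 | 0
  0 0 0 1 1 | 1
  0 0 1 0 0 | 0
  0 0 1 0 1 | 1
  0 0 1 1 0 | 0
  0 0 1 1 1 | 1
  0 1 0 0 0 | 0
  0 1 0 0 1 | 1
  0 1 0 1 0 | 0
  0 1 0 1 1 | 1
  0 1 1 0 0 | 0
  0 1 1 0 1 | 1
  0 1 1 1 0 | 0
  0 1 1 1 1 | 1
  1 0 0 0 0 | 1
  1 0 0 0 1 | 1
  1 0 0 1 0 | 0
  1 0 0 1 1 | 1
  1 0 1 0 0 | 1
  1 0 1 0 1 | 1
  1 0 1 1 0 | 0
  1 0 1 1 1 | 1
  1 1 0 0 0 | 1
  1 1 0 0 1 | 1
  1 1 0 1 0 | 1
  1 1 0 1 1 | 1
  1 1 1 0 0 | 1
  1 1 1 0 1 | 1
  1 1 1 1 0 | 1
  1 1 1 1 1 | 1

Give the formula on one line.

(e | (a & (b | ~d)))

  ~d = 11001100110011001100110011001100
  (b | ~d) = 11001100111111111100110011111111
  (a & (b | ~d)) = 00000000000000001100110011111111
  (e | (a & (b | ~d))) = 01010101010101011101110111111111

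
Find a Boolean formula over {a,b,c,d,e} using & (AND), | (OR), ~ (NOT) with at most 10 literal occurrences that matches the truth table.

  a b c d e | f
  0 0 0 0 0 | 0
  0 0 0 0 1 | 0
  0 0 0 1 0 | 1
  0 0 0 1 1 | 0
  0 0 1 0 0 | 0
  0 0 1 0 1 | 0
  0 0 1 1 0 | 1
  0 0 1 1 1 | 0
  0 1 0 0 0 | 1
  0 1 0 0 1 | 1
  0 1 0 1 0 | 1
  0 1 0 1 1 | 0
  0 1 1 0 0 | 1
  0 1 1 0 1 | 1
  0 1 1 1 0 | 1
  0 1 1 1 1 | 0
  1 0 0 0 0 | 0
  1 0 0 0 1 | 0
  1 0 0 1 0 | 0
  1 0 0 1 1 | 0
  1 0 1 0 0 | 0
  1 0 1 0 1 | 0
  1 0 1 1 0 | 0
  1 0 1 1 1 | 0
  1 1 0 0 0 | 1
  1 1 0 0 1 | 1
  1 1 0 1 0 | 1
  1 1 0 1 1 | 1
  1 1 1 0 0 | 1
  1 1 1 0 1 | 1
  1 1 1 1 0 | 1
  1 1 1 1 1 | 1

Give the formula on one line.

  ~a = 11111111111111110000000000000000
  (b | ~a) = 11111111111111110000000011111111
  ~e = 10101010101010101010101010101010
  (~e & d) = 00100010001000100010001000100010
  ((~e & d) & ~a) = 00100010001000100000000000000000
  ~d = 11001100110011001100110011001100
  (~d & b) = 00000000110011000000000011001100
  ((~d & b) | a) = 00000000110011001111111111111111
  (((~e & d) & ~a) | ((~d & b) | a)) = 00100010111011101111111111111111
  ((b | ~a) & (((~e & d) & ~a) | ((~d & b) | a))) = 00100010111011100000000011111111

((b | ~a) & (((~e & d) & ~a) | ((~d & b) | a)))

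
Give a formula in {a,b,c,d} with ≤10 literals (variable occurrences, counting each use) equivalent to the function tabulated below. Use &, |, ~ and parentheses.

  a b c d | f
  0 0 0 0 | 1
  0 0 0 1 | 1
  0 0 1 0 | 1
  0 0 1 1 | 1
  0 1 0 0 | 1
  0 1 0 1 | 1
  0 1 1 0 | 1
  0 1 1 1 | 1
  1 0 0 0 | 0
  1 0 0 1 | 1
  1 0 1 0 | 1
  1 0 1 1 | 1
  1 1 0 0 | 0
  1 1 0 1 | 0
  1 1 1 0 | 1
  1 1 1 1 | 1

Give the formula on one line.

((((b | (d & ~b)) & (a | ~d)) & ~b) | (~a | c))

  ~b = 1111000011110000
  (d & ~b) = 0101000001010000
  (b | (d & ~b)) = 0101111101011111
  ~d = 1010101010101010
  (a | ~d) = 1010101011111111
  ((b | (d & ~b)) & (a | ~d)) = 0000101001011111
  (((b | (d & ~b)) & (a | ~d)) & ~b) = 0000000001010000
  ~a = 1111111100000000
  (~a | c) = 1111111100110011
  ((((b | (d & ~b)) & (a | ~d)) & ~b) | (~a | c)) = 1111111101110011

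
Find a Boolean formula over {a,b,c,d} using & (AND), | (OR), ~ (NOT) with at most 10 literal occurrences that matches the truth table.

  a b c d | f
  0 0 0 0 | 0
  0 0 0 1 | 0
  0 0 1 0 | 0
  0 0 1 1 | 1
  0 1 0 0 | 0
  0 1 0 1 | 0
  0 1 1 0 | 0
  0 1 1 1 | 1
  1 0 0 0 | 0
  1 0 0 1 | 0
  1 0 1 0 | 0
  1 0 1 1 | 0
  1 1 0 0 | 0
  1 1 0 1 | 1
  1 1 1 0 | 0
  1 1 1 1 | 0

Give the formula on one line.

  ~c = 1100110011001100
  ~a = 1111111100000000
  (d & ~a) = 0101010100000000
  (~c | (d & ~a)) = 1101110111001100
  (c | d) = 0111011101110111
  ~d = 1010101010101010
  (a & b) = 0000000000001111
  (~d | (a & b)) = 1010101010101111
  ((~d | (a & b)) | c) = 1011101110111111
  ((c | d) & ((~d | (a & b)) | c)) = 0011001100110111
  ((~c | (d & ~a)) & ((c | d) & ((~d | (a & b)) | c))) = 0001000100000100

((~c | (d & ~a)) & ((c | d) & ((~d | (a & b)) | c)))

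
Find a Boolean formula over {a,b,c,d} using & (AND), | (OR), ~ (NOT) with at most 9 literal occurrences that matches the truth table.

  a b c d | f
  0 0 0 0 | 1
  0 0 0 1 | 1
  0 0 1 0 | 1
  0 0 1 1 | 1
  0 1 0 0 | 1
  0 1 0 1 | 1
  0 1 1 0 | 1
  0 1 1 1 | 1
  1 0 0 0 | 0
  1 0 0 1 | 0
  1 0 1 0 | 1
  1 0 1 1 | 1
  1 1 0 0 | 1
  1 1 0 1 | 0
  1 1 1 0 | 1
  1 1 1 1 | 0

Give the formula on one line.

(((~b & a) & c) | (~a | (a & (~d & b))))

  ~b = 1111000011110000
  (~b & a) = 0000000011110000
  ((~b & a) & c) = 0000000000110000
  ~a = 1111111100000000
  ~d = 1010101010101010
  (~d & b) = 0000101000001010
  (a & (~d & b)) = 0000000000001010
  (~a | (a & (~d & b))) = 1111111100001010
  (((~b & a) & c) | (~a | (a & (~d & b)))) = 1111111100111010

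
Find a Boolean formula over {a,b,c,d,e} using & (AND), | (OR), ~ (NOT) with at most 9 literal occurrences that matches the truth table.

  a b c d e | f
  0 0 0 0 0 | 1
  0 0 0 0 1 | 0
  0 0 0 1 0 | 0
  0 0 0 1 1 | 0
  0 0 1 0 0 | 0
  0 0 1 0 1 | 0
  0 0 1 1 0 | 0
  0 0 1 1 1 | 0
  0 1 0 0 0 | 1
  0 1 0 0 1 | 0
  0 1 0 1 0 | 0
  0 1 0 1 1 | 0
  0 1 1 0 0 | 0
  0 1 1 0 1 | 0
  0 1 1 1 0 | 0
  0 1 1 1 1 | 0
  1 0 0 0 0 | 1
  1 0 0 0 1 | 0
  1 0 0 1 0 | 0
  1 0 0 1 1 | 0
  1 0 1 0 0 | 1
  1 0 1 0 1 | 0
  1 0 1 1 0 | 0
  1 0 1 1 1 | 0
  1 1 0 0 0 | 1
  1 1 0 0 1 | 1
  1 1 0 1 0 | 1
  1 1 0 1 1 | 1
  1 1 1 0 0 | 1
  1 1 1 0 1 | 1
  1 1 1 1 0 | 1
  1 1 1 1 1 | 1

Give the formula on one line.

(((a | ~c) & (~d & ~e)) | (a & b))

  ~c = 11110000111100001111000011110000
  (a | ~c) = 11110000111100001111111111111111
  ~d = 11001100110011001100110011001100
  ~e = 10101010101010101010101010101010
  (~d & ~e) = 10001000100010001000100010001000
  ((a | ~c) & (~d & ~e)) = 10000000100000001000100010001000
  (a & b) = 00000000000000000000000011111111
  (((a | ~c) & (~d & ~e)) | (a & b)) = 10000000100000001000100011111111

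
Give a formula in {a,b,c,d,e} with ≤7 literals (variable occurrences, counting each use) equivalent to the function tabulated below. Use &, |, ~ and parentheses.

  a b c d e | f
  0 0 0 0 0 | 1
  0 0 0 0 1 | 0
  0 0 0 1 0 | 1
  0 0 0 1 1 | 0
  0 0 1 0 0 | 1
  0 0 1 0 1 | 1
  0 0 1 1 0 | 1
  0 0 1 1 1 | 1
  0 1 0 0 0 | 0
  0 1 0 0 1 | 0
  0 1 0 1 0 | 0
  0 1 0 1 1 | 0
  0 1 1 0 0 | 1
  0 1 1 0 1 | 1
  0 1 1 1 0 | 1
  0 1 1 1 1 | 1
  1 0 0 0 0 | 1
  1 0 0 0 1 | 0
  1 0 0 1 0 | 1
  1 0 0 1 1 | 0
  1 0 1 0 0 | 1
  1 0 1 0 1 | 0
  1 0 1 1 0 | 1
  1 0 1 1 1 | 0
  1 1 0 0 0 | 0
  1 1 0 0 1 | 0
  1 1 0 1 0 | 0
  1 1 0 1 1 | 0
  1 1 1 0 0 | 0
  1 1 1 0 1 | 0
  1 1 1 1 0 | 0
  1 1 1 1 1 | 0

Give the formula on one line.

((c & ~a) | (~e & ~b))

  ~a = 11111111111111110000000000000000
  (c & ~a) = 00001111000011110000000000000000
  ~e = 10101010101010101010101010101010
  ~b = 11111111000000001111111100000000
  (~e & ~b) = 10101010000000001010101000000000
  ((c & ~a) | (~e & ~b)) = 10101111000011111010101000000000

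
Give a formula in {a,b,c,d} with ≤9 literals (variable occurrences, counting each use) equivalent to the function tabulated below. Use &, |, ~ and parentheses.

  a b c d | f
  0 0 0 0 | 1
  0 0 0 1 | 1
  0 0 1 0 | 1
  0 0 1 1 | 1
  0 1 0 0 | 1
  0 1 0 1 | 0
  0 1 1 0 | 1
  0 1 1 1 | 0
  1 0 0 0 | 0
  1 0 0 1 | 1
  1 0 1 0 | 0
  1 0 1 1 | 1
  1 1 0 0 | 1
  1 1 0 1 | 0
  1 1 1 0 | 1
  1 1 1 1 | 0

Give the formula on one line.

  ~d = 1010101010101010
  ~c = 1100110011001100
  (~c | b) = 1100111111001111
  (~d & (~c | b)) = 1000101010001010
  ~b = 1111000011110000
  ((~d & (~c | b)) | ~b) = 1111101011111010
  ~a = 1111111100000000
  (d | ~a) = 1111111101010101
  (d | b) = 0101111101011111
  ((d | ~a) | (d | b)) = 1111111101011111
  (((~d & (~c | b)) | ~b) & ((d | ~a) | (d | b))) = 1111101001011010

(((~d & (~c | b)) | ~b) & ((d | ~a) | (d | b)))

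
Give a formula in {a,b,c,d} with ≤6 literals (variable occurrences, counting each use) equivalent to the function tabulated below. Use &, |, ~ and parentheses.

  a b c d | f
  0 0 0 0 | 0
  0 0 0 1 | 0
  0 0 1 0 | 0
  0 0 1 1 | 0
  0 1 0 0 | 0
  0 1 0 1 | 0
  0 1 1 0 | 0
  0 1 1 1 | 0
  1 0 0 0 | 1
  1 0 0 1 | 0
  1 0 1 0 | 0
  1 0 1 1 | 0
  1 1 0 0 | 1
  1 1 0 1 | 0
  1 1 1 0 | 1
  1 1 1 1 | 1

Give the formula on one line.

(((a & ~d) | c) & ((b & a) | ~c))

  ~d = 1010101010101010
  (a & ~d) = 0000000010101010
  ((a & ~d) | c) = 0011001110111011
  (b & a) = 0000000000001111
  ~c = 1100110011001100
  ((b & a) | ~c) = 1100110011001111
  (((a & ~d) | c) & ((b & a) | ~c)) = 0000000010001011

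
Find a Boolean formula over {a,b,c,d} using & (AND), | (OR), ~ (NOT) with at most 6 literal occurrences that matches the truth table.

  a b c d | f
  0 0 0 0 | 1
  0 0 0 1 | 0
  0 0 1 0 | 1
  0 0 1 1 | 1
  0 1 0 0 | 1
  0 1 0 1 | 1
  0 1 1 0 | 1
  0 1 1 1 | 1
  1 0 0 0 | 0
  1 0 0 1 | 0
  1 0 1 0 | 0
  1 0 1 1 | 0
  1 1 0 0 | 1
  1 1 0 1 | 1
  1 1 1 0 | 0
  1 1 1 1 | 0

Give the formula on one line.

(((b | c) & (~c | ~a)) | (~d & ~a))

  (b | c) = 0011111100111111
  ~c = 1100110011001100
  ~a = 1111111100000000
  (~c | ~a) = 1111111111001100
  ((b | c) & (~c | ~a)) = 0011111100001100
  ~d = 1010101010101010
  (~d & ~a) = 1010101000000000
  (((b | c) & (~c | ~a)) | (~d & ~a)) = 1011111100001100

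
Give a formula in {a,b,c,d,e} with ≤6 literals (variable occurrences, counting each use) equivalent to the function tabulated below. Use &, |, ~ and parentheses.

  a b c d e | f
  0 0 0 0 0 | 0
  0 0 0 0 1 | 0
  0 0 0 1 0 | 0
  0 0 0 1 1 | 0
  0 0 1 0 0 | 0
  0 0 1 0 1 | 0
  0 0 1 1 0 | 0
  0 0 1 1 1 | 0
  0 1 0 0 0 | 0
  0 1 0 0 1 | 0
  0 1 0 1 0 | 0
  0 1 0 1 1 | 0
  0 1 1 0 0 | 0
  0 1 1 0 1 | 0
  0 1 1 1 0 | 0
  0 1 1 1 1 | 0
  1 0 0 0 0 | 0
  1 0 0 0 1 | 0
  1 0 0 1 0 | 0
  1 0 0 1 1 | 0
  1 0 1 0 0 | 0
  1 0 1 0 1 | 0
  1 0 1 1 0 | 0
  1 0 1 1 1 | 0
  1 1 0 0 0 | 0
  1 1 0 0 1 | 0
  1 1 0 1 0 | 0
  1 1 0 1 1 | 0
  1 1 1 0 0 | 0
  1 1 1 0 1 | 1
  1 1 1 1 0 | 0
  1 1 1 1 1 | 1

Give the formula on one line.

(b & (c & (a & e)))

  (a & e) = 00000000000000000101010101010101
  (c & (a & e)) = 00000000000000000000010100000101
  (b & (c & (a & e))) = 00000000000000000000000000000101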